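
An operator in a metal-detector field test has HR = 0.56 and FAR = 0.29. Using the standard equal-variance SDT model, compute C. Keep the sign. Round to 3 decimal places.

z(H) = z(0.56) = 0.1510
z(FA) = z(0.29) = -0.5534
c = −½·[z(H) + z(FA)] = −0.5 × (0.1510 + (-0.5534)) = 0.2012
c > 0: the operator has a conservative response bias.

C = 0.201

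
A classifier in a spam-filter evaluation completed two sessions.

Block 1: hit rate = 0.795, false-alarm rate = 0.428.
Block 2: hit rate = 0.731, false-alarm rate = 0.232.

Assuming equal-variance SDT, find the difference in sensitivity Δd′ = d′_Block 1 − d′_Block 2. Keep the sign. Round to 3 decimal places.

Block 1: z(0.795) = 0.8239, z(0.428) = -0.1815, d' = 1.0054
Block 2: z(0.731) = 0.6158, z(0.232) = -0.7323, d' = 1.3481
Δd' = d'_Block 1 − d'_Block 2 = 1.0054 − 1.3481 = -0.3427
Block 2 has the higher sensitivity.

Δd′ = -0.343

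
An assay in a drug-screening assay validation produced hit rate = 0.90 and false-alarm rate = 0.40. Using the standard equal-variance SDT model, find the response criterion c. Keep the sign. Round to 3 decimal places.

z(H) = 1.2816
z(FA) = -0.2533
c = −½·[z(H) + z(FA)] = −0.5 × (1.2816 + (-0.2533)) = -0.51415
c < 0: the assay has a liberal response bias.

c = -0.514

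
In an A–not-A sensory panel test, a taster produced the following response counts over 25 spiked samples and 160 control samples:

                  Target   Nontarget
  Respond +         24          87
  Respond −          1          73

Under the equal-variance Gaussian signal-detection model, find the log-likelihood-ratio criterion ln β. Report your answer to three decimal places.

H = 24/25 = 0.9600
FA = 87/160 = 0.5437
z(H) = 1.7507
z(FA) = 0.1098
ln β = −½·[z(H)² − z(FA)²] = −0.5 × (3.0650 − 0.0121) = -1.52645

ln β = -1.526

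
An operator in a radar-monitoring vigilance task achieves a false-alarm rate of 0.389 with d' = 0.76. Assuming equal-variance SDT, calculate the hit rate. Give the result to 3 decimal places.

hit rate = 0.684

z(false-alarm rate) = z(0.389) = -0.2819
z(H) = z(FA) + d' = -0.2819 + 0.76 = 0.4781
hit rate = Φ(0.4781) = 0.6837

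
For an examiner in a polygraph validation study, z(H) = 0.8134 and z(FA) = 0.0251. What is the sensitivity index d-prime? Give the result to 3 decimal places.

d-prime = 0.788

d' = z(H) − z(FA) = 0.8134 − 0.0251 = 0.7883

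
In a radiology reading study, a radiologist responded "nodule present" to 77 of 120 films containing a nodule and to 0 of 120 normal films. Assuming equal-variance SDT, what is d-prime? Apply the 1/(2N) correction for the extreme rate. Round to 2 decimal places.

d-prime = 3.00

The false-alarm rate is 0/120 = 0, so apply the 1/(2N) correction: FA → 1/(2·120) = 0.00417.
z(H) = z(0.64167) = 0.363
z(FA) = z(0.00417) = -2.638
d' = 0.363 − (-2.638) = 3.001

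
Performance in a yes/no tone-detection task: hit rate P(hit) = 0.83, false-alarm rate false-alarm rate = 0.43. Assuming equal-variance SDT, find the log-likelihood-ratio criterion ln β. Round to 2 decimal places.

z(H) = 0.954
z(FA) = -0.176
ln β = −½·[z(H)² − z(FA)²] = −0.5 × (0.910 − 0.031) = -0.4395

ln β = -0.44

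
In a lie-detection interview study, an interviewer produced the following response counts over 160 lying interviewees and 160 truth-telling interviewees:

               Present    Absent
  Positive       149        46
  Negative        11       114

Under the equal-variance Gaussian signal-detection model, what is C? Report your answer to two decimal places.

H = 149/160 = 0.9313
FA = 46/160 = 0.2875
z(H) = z(0.9313) = 1.4855
z(FA) = z(0.2875) = -0.5607
c = −½·[z(H) + z(FA)] = −0.5 × (1.4855 + (-0.5607)) = -0.4624

C = -0.46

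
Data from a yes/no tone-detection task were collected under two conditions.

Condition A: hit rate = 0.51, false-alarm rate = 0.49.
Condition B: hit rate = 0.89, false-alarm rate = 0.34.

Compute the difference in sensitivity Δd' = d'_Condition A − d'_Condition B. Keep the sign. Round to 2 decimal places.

Δd' = -1.59

Condition A: z(0.51) = 0.025, z(0.49) = -0.025, d' = 0.050
Condition B: z(0.89) = 1.227, z(0.34) = -0.412, d' = 1.639
Δd' = d'_Condition A − d'_Condition B = 0.050 − 1.639 = -1.589
Condition B has the higher sensitivity.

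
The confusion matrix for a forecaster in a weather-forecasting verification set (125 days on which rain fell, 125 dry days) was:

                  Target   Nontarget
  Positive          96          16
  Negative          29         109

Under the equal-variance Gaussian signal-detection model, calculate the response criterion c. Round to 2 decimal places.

H = 96/125 = 0.7680
FA = 16/125 = 0.1280
Φ⁻¹(H) = 0.732
Φ⁻¹(FA) = -1.136
c = −½·[z(H) + z(FA)] = −0.5 × (0.732 + (-1.136)) = 0.202

c = 0.20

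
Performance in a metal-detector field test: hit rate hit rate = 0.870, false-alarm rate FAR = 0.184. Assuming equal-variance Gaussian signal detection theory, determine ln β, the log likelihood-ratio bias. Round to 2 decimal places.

z(H) = 1.126
z(FA) = -0.900
ln β = −½·[z(H)² − z(FA)²] = −0.5 × (1.268 − 0.810) = -0.229

ln β = -0.23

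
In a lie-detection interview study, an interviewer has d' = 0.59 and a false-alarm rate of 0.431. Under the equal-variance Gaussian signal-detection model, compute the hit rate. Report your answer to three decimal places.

hit rate = 0.661

z(false-alarm rate) = z(0.431) = -0.1738
z(H) = z(FA) + d' = -0.1738 + 0.59 = 0.4162
hit rate = Φ(0.4162) = 0.6614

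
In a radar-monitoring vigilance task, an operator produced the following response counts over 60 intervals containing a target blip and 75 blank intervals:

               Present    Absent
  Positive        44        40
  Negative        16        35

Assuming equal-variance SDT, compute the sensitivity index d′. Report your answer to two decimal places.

d′ = 0.54

H = 44/60 = 0.7333
FA = 40/75 = 0.5333
Φ⁻¹(0.7333) = 0.623, Φ⁻¹(0.5333) = 0.084
d' = z(H) − z(FA) = 0.623 − 0.084 = 0.539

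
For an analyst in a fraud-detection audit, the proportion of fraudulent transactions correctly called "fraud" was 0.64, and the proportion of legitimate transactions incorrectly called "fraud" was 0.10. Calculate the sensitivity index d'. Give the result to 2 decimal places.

d' = 1.64

z(H) = z(0.64) = 0.3585
z(FA) = z(0.10) = -1.2816
d' = z(H) − z(FA) = 0.3585 − (-1.2816) = 1.6401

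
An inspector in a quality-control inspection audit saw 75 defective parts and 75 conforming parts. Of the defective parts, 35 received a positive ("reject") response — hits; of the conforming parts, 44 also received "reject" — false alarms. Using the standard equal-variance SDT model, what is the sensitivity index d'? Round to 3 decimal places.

d' = -0.303

H = 35/75 = 0.4667
FA = 44/75 = 0.5867
z(H) = z(0.4667) = -0.0836
z(FA) = z(0.5867) = 0.2191
d' = z(H) − z(FA) = -0.0836 − 0.2191 = -0.3027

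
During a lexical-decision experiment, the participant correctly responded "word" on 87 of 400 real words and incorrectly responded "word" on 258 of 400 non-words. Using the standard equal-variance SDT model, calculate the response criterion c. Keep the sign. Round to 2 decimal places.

H = 87/400 = 0.2175
FA = 258/400 = 0.6450
z(0.2175) = -0.781, z(0.6450) = 0.372
c = −½·[z(H) + z(FA)] = −0.5 × (-0.781 + 0.372) = 0.2045

c = 0.20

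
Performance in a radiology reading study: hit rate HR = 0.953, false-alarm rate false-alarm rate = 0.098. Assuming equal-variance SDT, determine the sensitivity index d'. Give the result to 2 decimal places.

z(0.953) = 1.675, z(0.098) = -1.293
d' = z(H) − z(FA) = 1.675 − (-1.293) = 2.968

d' = 2.97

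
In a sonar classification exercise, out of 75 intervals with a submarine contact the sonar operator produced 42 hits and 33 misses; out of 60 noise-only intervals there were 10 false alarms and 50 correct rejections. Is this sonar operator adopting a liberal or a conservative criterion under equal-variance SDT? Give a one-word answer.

conservative

z(H) = 0.151, z(FA) = -0.967
c = −½·(z(H) + z(FA)) = 0.408
c > 0 → conservative criterion (biased toward responding “no”).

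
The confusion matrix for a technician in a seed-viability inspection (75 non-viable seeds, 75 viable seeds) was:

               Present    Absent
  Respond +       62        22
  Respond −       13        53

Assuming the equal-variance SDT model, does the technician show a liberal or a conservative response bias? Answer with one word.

z(H) = 0.941, z(FA) = -0.544
c = −½·(z(H) + z(FA)) = -0.1985
c < 0 → liberal criterion (biased toward responding “yes”).

liberal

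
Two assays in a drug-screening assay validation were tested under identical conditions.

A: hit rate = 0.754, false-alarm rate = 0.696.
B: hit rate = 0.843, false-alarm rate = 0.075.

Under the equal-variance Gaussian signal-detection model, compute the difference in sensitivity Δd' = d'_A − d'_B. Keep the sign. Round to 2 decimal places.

A: z(0.754) = 0.687, z(0.696) = 0.513, d' = 0.174
B: z(0.843) = 1.007, z(0.075) = -1.440, d' = 2.447
Δd' = d'_A − d'_B = 0.174 − 2.447 = -2.273
B has the higher sensitivity.

Δd' = -2.27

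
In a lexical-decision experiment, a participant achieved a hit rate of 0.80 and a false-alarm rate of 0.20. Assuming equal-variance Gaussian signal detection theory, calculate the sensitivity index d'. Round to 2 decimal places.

d' = 1.68

Φ⁻¹(H) = Φ⁻¹(0.80) = 0.842
Φ⁻¹(FA) = Φ⁻¹(0.20) = -0.842
d' = z(H) − z(FA) = 0.842 − (-0.842) = 1.684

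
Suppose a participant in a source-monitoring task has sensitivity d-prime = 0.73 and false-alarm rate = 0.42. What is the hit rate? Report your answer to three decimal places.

hit rate = 0.701

z(false-alarm rate) = z(0.42) = -0.2019
z(H) = z(FA) + d' = -0.2019 + 0.73 = 0.5281
hit rate = Φ(0.5281) = 0.7013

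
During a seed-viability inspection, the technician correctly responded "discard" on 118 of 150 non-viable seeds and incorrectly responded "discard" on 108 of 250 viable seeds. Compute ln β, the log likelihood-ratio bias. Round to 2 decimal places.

ln β = -0.30

H = 118/150 = 0.7867
FA = 108/250 = 0.4320
z(H) = 0.795
z(FA) = -0.171
ln β = −½·[z(H)² − z(FA)²] = −0.5 × (0.632 − 0.029) = -0.3015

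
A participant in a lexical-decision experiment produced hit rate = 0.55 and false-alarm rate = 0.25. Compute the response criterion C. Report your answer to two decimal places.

z(0.55) = 0.1257, z(0.25) = -0.6745
c = −½·[z(H) + z(FA)] = −0.5 × (0.1257 + (-0.6745)) = 0.2744
c > 0: the participant has a conservative response bias.

C = 0.27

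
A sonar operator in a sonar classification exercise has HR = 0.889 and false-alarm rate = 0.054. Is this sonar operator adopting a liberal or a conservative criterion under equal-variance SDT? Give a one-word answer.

conservative

z(H) = 1.221, z(FA) = -1.607
c = −½·(z(H) + z(FA)) = 0.193
c > 0 → conservative criterion (biased toward responding “no”).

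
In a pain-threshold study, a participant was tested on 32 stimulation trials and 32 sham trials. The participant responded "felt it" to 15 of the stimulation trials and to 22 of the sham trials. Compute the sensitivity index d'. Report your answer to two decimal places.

d' = -0.57

H = 15/32 = 0.4688
FA = 22/32 = 0.6875
z(H) = -0.0783
z(FA) = 0.4888
d' = z(H) − z(FA) = -0.0783 − 0.4888 = -0.5671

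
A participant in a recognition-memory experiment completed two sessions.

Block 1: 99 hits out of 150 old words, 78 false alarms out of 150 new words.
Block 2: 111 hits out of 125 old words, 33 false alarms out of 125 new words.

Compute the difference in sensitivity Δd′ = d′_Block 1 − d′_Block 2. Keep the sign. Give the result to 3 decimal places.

Block 1: z(0.6600) = 0.4125, z(0.5200) = 0.0502, d' = 0.3623
Block 2: z(0.8880) = 1.2160, z(0.2640) = -0.6311, d' = 1.8471
Δd' = d'_Block 1 − d'_Block 2 = 0.3623 − 1.8471 = -1.4848
Block 2 has the higher sensitivity.

Δd′ = -1.485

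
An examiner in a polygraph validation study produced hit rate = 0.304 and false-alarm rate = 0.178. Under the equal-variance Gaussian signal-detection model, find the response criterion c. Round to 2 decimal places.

c = 0.72

z(H) = z(0.304) = -0.513
z(FA) = z(0.178) = -0.923
c = −½·[z(H) + z(FA)] = −0.5 × (-0.513 + (-0.923)) = 0.718
c > 0: the examiner has a conservative response bias.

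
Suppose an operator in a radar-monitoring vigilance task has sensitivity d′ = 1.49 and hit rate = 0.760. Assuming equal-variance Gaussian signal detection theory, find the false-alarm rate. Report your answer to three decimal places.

false-alarm rate = 0.217

z(hit rate) = z(0.760) = 0.7063
z(FA) = z(H) − d' = 0.7063 − 1.49 = -0.7837
false-alarm rate = Φ(-0.7837) = 0.2166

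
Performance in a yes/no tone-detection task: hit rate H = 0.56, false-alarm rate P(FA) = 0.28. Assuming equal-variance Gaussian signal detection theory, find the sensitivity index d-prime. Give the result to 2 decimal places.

z(H) = 0.151
z(FA) = -0.583
d' = z(H) − z(FA) = 0.151 − (-0.583) = 0.734

d-prime = 0.73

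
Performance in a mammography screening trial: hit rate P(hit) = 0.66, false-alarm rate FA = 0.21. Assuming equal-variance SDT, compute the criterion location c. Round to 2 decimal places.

c = 0.20

z(H) = z(0.66) = 0.412
z(FA) = z(0.21) = -0.806
c = −½·[z(H) + z(FA)] = −0.5 × (0.412 + (-0.806)) = 0.197
c > 0: the reader has a conservative response bias.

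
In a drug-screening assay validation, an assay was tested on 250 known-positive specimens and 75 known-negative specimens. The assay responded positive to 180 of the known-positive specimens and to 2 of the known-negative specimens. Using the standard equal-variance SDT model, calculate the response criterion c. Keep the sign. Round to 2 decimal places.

c = 0.67

H = 180/250 = 0.7200
FA = 2/75 = 0.0267
z(H) = z(0.7200) = 0.583
z(FA) = z(0.0267) = -1.932
c = −½·[z(H) + z(FA)] = −0.5 × (0.583 + (-1.932)) = 0.6745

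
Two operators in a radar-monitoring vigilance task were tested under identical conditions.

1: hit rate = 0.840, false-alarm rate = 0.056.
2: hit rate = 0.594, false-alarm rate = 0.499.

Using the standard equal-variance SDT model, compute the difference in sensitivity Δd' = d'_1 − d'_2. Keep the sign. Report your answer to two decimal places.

Δd' = 2.34

1: z(0.840) = 0.994, z(0.056) = -1.589, d' = 2.583
2: z(0.594) = 0.238, z(0.499) = -0.003, d' = 0.241
Δd' = d'_1 − d'_2 = 2.583 − 0.241 = 2.342
1 has the higher sensitivity.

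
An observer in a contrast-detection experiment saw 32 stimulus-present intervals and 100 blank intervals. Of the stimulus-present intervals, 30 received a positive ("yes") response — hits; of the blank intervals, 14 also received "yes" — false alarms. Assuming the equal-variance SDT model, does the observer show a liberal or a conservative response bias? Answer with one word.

liberal

z(H) = 1.534, z(FA) = -1.080
c = −½·(z(H) + z(FA)) = -0.227
c < 0 → liberal criterion (biased toward responding “yes”).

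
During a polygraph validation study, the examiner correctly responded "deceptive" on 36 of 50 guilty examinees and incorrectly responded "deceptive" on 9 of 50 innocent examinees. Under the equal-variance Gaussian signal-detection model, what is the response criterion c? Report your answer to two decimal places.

H = 36/50 = 0.7200
FA = 9/50 = 0.1800
z(0.7200) = 0.5828, z(0.1800) = -0.9154
c = −½·[z(H) + z(FA)] = −0.5 × (0.5828 + (-0.9154)) = 0.1663
c > 0: the examiner has a conservative response bias.

c = 0.17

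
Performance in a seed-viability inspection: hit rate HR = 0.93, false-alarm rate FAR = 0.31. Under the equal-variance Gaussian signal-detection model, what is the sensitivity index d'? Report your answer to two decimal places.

d' = 1.97

Φ⁻¹(H) = Φ⁻¹(0.93) = 1.476
Φ⁻¹(FA) = Φ⁻¹(0.31) = -0.496
d' = z(H) − z(FA) = 1.476 − (-0.496) = 1.972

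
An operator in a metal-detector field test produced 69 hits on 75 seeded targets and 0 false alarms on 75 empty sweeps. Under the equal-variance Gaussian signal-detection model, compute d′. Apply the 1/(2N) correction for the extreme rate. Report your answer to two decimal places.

The false-alarm rate is 0/75 = 0, so apply the 1/(2N) correction: FA → 1/(2·75) = 0.00667.
z(H) = z(0.92000) = 1.405
z(FA) = z(0.00667) = -2.475
d' = 1.405 − (-2.475) = 3.880

d′ = 3.88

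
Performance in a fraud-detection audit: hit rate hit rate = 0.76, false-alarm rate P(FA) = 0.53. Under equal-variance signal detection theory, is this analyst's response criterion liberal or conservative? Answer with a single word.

liberal

z(H) = 0.706, z(FA) = 0.075
c = −½·(z(H) + z(FA)) = -0.3905
c < 0 → liberal criterion (biased toward responding “yes”).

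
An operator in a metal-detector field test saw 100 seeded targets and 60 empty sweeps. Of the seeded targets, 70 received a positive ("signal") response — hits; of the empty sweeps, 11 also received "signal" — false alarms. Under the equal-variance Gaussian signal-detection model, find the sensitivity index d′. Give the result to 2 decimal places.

d′ = 1.43

H = 70/100 = 0.7000
FA = 11/60 = 0.1833
Φ⁻¹(H) = Φ⁻¹(0.7000) = 0.5244
Φ⁻¹(FA) = Φ⁻¹(0.1833) = -0.9029
d' = z(H) − z(FA) = 0.5244 − (-0.9029) = 1.4273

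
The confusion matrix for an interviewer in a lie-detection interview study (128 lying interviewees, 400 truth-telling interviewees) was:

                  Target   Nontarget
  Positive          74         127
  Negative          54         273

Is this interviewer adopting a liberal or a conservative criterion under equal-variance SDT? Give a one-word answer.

z(H) = 0.197, z(FA) = -0.475
c = −½·(z(H) + z(FA)) = 0.139
c > 0 → conservative criterion (biased toward responding “no”).

conservative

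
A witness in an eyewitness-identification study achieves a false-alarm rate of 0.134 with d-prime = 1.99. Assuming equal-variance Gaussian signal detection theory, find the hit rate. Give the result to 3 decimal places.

hit rate = 0.811

z(false-alarm rate) = z(0.134) = -1.1077
z(H) = z(FA) + d' = -1.1077 + 1.99 = 0.8823
hit rate = Φ(0.8823) = 0.8112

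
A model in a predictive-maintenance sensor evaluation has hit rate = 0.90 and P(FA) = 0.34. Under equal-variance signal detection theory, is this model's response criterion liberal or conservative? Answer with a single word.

liberal

z(H) = 1.282, z(FA) = -0.412
c = −½·(z(H) + z(FA)) = -0.435
c < 0 → liberal criterion (biased toward responding “yes”).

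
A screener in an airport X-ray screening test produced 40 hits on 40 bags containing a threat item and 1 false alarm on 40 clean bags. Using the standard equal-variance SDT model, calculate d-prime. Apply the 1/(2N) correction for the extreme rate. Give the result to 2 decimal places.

The hit rate is 40/40 = 1, so apply the 1/(2N) correction: H → 1 − 1/(2·40) = 0.98750.
z(H) = z(0.98750) = 2.241
z(FA) = z(0.02500) = -1.960
d' = 2.241 − (-1.960) = 4.201

d-prime = 4.20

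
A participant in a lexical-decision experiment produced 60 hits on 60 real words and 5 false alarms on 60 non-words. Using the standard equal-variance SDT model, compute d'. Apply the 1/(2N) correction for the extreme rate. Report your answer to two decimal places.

The hit rate is 60/60 = 1, so apply the 1/(2N) correction: H → 1 − 1/(2·60) = 0.99167.
z(H) = z(0.99167) = 2.394
z(FA) = z(0.08333) = -1.383
d' = 2.394 − (-1.383) = 3.777

d' = 3.78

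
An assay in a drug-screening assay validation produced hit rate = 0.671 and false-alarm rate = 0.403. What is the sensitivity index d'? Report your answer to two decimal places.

z(0.671) = 0.4427, z(0.403) = -0.2456
d' = z(H) − z(FA) = 0.4427 − (-0.2456) = 0.6883

d' = 0.69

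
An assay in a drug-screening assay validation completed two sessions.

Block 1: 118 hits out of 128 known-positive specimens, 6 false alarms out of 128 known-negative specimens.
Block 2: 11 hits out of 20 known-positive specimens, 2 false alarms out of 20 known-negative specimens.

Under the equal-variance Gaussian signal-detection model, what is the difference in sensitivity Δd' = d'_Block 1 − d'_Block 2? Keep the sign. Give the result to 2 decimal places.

Δd' = 1.69

Block 1: z(0.9219) = 1.418, z(0.0469) = -1.676, d' = 3.094
Block 2: z(0.5500) = 0.126, z(0.1000) = -1.282, d' = 1.408
Δd' = d'_Block 1 − d'_Block 2 = 3.094 − 1.408 = 1.686
Block 1 has the higher sensitivity.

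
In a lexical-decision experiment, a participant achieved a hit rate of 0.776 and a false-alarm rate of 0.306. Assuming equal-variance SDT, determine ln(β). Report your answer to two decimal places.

ln β = -0.16

Φ⁻¹(H) = 0.759
Φ⁻¹(FA) = -0.507
ln β = −½·[z(H)² − z(FA)²] = −0.5 × (0.576 − 0.257) = -0.1595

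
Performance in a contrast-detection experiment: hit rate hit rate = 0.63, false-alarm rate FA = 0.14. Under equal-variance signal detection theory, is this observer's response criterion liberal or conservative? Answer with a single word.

z(H) = 0.332, z(FA) = -1.080
c = −½·(z(H) + z(FA)) = 0.374
c > 0 → conservative criterion (biased toward responding “no”).

conservative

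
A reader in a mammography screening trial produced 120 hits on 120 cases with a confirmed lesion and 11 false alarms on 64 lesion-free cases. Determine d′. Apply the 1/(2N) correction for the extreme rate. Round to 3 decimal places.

The hit rate is 120/120 = 1, so apply the 1/(2N) correction: H → 1 − 1/(2·120) = 0.99583.
z(H) = z(0.99583) = 2.6380
z(FA) = z(0.17188) = -0.9468
d' = 2.6380 − (-0.9468) = 3.5848

d′ = 3.585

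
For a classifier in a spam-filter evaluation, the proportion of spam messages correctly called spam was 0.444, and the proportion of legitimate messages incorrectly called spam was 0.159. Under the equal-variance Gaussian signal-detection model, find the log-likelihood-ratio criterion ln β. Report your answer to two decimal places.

ln β = 0.49

z(H) = -0.141
z(FA) = -0.999
ln β = −½·[z(H)² − z(FA)²] = −0.5 × (0.020 − 0.998) = 0.489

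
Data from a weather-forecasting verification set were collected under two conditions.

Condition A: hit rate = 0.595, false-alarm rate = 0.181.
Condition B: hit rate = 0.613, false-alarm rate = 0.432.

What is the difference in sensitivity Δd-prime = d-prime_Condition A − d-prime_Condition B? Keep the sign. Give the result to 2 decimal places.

Condition A: z(0.595) = 0.240, z(0.181) = -0.912, d' = 1.152
Condition B: z(0.613) = 0.287, z(0.432) = -0.171, d' = 0.458
Δd' = d'_Condition A − d'_Condition B = 1.152 − 0.458 = 0.694
Condition A has the higher sensitivity.

Δd-prime = 0.69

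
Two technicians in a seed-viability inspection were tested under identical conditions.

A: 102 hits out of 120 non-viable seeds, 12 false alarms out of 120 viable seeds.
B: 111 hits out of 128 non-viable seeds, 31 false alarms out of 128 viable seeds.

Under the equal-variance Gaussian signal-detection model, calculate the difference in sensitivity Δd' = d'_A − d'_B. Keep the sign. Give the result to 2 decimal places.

A: z(0.8500) = 1.036, z(0.1000) = -1.282, d' = 2.318
B: z(0.8672) = 1.113, z(0.2422) = -0.699, d' = 1.812
Δd' = d'_A − d'_B = 2.318 − 1.812 = 0.506
A has the higher sensitivity.

Δd' = 0.51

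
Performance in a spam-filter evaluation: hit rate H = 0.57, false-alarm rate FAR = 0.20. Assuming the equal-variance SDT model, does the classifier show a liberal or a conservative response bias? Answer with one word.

conservative

z(H) = 0.176, z(FA) = -0.842
c = −½·(z(H) + z(FA)) = 0.333
c > 0 → conservative criterion (biased toward responding “no”).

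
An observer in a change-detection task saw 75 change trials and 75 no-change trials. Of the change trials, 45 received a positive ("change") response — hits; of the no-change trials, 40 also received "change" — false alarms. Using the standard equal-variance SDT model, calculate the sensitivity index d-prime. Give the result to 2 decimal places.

d-prime = 0.17

H = 45/75 = 0.6000
FA = 40/75 = 0.5333
Φ⁻¹(H) = Φ⁻¹(0.6000) = 0.2533
Φ⁻¹(FA) = Φ⁻¹(0.5333) = 0.0836
d' = z(H) − z(FA) = 0.2533 − 0.0836 = 0.1697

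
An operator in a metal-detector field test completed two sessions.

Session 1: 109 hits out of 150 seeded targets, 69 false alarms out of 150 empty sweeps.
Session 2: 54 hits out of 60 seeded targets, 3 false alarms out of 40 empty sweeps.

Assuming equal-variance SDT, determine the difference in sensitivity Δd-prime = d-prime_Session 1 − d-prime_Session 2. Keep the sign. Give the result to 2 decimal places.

Session 1: z(0.7267) = 0.603, z(0.4600) = -0.100, d' = 0.703
Session 2: z(0.9000) = 1.282, z(0.0750) = -1.440, d' = 2.722
Δd' = d'_Session 1 − d'_Session 2 = 0.703 − 2.722 = -2.019
Session 2 has the higher sensitivity.

Δd-prime = -2.02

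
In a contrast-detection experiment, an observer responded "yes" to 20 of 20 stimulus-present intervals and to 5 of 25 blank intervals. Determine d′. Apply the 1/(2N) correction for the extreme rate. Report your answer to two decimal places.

d′ = 2.80

The hit rate is 20/20 = 1, so apply the 1/(2N) correction: H → 1 − 1/(2·20) = 0.97500.
z(H) = z(0.97500) = 1.960
z(FA) = z(0.20000) = -0.842
d' = 1.960 − (-0.842) = 2.802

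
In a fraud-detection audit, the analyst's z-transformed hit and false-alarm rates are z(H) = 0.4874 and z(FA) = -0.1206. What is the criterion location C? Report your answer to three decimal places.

C = -0.183

c = −½·[z(H) + z(FA)] = −½·(0.4874 + (-0.1206)) = -0.1834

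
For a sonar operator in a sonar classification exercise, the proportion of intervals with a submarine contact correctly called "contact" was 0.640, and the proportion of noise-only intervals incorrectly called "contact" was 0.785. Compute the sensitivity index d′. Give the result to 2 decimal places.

z(0.640) = 0.3585, z(0.785) = 0.7892
d' = z(H) − z(FA) = 0.3585 − 0.7892 = -0.4307

d′ = -0.43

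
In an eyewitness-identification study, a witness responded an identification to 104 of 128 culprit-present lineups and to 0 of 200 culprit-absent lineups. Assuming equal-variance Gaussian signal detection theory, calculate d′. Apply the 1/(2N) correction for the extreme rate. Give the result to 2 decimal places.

d′ = 3.69

The false-alarm rate is 0/200 = 0, so apply the 1/(2N) correction: FA → 1/(2·200) = 0.00250.
z(H) = z(0.81250) = 0.887
z(FA) = z(0.00250) = -2.807
d' = 0.887 − (-2.807) = 3.694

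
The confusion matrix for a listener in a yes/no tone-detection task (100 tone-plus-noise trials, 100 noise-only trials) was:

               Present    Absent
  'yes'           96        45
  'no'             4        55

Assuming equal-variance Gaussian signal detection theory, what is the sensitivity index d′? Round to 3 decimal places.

d′ = 1.876

H = 96/100 = 0.9600
FA = 45/100 = 0.4500
z(H) = 1.7507
z(FA) = -0.1257
d' = z(H) − z(FA) = 1.7507 − (-0.1257) = 1.8764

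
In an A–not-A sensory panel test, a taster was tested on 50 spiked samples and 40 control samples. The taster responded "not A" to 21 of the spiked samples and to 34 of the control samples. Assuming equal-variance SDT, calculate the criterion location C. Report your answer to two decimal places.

H = 21/50 = 0.4200
FA = 34/40 = 0.8500
Φ⁻¹(H) = -0.2019
Φ⁻¹(FA) = 1.0364
c = −½·[z(H) + z(FA)] = −0.5 × (-0.2019 + 1.0364) = -0.41725
c < 0: the taster has a liberal response bias.

C = -0.42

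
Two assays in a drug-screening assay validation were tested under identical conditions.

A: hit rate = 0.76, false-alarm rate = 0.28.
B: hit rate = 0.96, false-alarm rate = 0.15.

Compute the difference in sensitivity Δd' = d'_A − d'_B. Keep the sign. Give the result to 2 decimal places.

Δd' = -1.50

A: z(0.76) = 0.706, z(0.28) = -0.583, d' = 1.289
B: z(0.96) = 1.751, z(0.15) = -1.036, d' = 2.787
Δd' = d'_A − d'_B = 1.289 − 2.787 = -1.498
B has the higher sensitivity.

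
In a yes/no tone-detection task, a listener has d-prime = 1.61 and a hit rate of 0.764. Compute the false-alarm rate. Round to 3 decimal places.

false-alarm rate = 0.187

z(hit rate) = z(0.764) = 0.7192
z(FA) = z(H) − d' = 0.7192 − 1.61 = -0.8908
false-alarm rate = Φ(-0.8908) = 0.1865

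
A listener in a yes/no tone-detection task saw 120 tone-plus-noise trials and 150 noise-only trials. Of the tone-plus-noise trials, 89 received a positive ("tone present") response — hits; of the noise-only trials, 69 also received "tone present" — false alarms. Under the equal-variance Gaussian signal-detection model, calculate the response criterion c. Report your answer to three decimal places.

c = -0.274

H = 89/120 = 0.7417
FA = 69/150 = 0.4600
z(H) = z(0.7417) = 0.6486
z(FA) = z(0.4600) = -0.1004
c = −½·[z(H) + z(FA)] = −0.5 × (0.6486 + (-0.1004)) = -0.2741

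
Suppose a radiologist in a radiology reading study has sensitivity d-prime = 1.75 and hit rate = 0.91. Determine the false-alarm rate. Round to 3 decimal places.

false-alarm rate = 0.341

z(hit rate) = z(0.91) = 1.3408
z(FA) = z(H) − d' = 1.3408 − 1.75 = -0.4092
false-alarm rate = Φ(-0.4092) = 0.3412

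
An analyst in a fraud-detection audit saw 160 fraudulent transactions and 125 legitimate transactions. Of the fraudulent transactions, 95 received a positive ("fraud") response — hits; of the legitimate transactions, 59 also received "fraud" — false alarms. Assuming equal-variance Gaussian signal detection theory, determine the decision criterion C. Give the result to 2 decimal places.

H = 95/160 = 0.5938
FA = 59/125 = 0.4720
z(H) = 0.237
z(FA) = -0.070
c = −½·[z(H) + z(FA)] = −0.5 × (0.237 + (-0.070)) = -0.0835
c < 0: the analyst has a liberal response bias.

C = -0.08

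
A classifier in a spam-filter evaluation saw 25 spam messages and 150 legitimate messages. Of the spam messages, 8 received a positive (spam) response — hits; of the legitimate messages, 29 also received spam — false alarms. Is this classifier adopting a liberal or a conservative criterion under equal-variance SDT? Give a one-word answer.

conservative

z(H) = -0.468, z(FA) = -0.866
c = −½·(z(H) + z(FA)) = 0.667
c > 0 → conservative criterion (biased toward responding “no”).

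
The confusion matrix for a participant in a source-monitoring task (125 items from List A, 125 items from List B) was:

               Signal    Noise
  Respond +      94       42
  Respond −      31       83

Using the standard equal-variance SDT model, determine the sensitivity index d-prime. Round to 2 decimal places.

H = 94/125 = 0.7520
FA = 42/125 = 0.3360
z(H) = 0.6808
z(FA) = -0.4234
d' = z(H) − z(FA) = 0.6808 − (-0.4234) = 1.1042

d-prime = 1.10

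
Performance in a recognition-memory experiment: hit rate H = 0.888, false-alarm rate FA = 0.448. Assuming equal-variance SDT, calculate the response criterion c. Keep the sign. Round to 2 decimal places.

c = -0.54

Φ⁻¹(0.888) = 1.2160, Φ⁻¹(0.448) = -0.1307
c = −½·[z(H) + z(FA)] = −0.5 × (1.2160 + (-0.1307)) = -0.54265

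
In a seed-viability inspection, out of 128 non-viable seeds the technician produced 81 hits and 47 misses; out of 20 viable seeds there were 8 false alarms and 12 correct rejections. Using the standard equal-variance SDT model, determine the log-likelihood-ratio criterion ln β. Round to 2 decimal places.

ln β = -0.03

H = 81/128 = 0.6328
FA = 8/20 = 0.4000
z(0.6328) = 0.339, z(0.4000) = -0.253
ln β = −½·[z(H)² − z(FA)²] = −0.5 × (0.115 − 0.064) = -0.0255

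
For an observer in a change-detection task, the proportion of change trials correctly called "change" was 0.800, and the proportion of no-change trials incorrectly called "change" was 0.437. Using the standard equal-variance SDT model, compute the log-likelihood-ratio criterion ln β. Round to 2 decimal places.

Φ⁻¹(H) = Φ⁻¹(0.800) = 0.842
Φ⁻¹(FA) = Φ⁻¹(0.437) = -0.159
ln β = −½·[z(H)² − z(FA)²] = −0.5 × (0.709 − 0.025) = -0.342

ln β = -0.34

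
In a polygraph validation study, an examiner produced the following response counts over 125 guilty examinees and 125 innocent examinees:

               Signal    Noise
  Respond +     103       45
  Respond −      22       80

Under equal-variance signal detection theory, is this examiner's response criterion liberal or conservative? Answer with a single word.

z(H) = 0.931, z(FA) = -0.358
c = −½·(z(H) + z(FA)) = -0.2865
c < 0 → liberal criterion (biased toward responding “yes”).

liberal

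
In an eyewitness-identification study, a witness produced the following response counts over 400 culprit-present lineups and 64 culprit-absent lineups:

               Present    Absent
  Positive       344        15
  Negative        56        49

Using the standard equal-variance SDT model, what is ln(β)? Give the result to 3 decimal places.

H = 344/400 = 0.8600
FA = 15/64 = 0.2344
Φ⁻¹(H) = 1.0803
Φ⁻¹(FA) = -0.7244
ln β = −½·[z(H)² − z(FA)²] = −0.5 × (1.1670 − 0.5248) = -0.3211

ln β = -0.321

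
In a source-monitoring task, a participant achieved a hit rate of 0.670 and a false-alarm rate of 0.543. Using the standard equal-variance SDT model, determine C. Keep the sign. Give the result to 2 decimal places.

z(H) = z(0.670) = 0.4399
z(FA) = z(0.543) = 0.1080
c = −½·[z(H) + z(FA)] = −0.5 × (0.4399 + 0.1080) = -0.27395
c < 0: the participant has a liberal response bias.

C = -0.27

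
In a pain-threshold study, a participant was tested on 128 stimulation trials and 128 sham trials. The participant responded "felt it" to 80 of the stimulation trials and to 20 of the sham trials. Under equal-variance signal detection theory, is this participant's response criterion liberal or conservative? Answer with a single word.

z(H) = 0.319, z(FA) = -1.010
c = −½·(z(H) + z(FA)) = 0.3455
c > 0 → conservative criterion (biased toward responding “no”).

conservative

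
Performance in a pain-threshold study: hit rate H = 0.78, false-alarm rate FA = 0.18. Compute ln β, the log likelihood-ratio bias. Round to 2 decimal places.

ln β = 0.12

Φ⁻¹(H) = Φ⁻¹(0.78) = 0.772
Φ⁻¹(FA) = Φ⁻¹(0.18) = -0.915
ln β = −½·[z(H)² − z(FA)²] = −0.5 × (0.596 − 0.837) = 0.1205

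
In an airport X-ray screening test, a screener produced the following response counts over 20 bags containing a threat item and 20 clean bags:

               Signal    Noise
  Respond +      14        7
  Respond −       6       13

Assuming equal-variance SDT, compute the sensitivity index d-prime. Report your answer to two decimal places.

H = 14/20 = 0.7000
FA = 7/20 = 0.3500
z(H) = z(0.7000) = 0.5244
z(FA) = z(0.3500) = -0.3853
d' = z(H) − z(FA) = 0.5244 − (-0.3853) = 0.9097

d-prime = 0.91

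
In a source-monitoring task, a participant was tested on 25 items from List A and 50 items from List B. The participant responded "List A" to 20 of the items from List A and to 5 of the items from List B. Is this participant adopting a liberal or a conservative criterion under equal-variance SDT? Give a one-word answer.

conservative

z(H) = 0.842, z(FA) = -1.282
c = −½·(z(H) + z(FA)) = 0.220
c > 0 → conservative criterion (biased toward responding “no”).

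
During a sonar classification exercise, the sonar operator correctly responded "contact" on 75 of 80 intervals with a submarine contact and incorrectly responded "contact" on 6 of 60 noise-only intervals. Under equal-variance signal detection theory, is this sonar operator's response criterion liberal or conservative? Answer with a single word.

liberal

z(H) = 1.534, z(FA) = -1.282
c = −½·(z(H) + z(FA)) = -0.126
c < 0 → liberal criterion (biased toward responding “yes”).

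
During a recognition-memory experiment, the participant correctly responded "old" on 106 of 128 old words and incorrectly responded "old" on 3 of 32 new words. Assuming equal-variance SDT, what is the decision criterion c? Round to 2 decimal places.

H = 106/128 = 0.8281
FA = 3/32 = 0.0938
Φ⁻¹(H) = Φ⁻¹(0.8281) = 0.9467
Φ⁻¹(FA) = Φ⁻¹(0.0938) = -1.3177
c = −½·[z(H) + z(FA)] = −0.5 × (0.9467 + (-1.3177)) = 0.1855
c > 0: the participant has a conservative response bias.

c = 0.19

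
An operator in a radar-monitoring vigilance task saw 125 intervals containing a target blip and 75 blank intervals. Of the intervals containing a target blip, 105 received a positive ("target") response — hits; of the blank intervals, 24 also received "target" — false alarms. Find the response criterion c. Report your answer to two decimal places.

H = 105/125 = 0.8400
FA = 24/75 = 0.3200
Φ⁻¹(H) = 0.994
Φ⁻¹(FA) = -0.468
c = −½·[z(H) + z(FA)] = −0.5 × (0.994 + (-0.468)) = -0.263

c = -0.26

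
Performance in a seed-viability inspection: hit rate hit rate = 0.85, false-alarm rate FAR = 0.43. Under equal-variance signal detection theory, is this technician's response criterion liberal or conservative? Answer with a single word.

liberal

z(H) = 1.036, z(FA) = -0.176
c = −½·(z(H) + z(FA)) = -0.430
c < 0 → liberal criterion (biased toward responding “yes”).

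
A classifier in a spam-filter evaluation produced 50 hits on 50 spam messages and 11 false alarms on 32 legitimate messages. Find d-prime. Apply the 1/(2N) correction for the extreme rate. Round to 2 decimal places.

d-prime = 2.73

The hit rate is 50/50 = 1, so apply the 1/(2N) correction: H → 1 − 1/(2·50) = 0.99000.
z(H) = z(0.99000) = 2.326
z(FA) = z(0.34375) = -0.402
d' = 2.326 − (-0.402) = 2.728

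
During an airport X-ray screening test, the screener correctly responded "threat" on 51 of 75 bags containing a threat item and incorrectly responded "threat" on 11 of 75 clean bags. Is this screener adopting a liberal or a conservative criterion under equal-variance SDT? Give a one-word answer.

conservative

z(H) = 0.468, z(FA) = -1.051
c = −½·(z(H) + z(FA)) = 0.2915
c > 0 → conservative criterion (biased toward responding “no”).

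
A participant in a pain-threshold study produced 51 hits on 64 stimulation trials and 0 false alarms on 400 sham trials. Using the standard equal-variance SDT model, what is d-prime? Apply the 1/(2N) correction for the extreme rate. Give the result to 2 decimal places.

The false-alarm rate is 0/400 = 0, so apply the 1/(2N) correction: FA → 1/(2·400) = 0.00125.
z(H) = z(0.79688) = 0.831
z(FA) = z(0.00125) = -3.023
d' = 0.831 − (-3.023) = 3.854

d-prime = 3.85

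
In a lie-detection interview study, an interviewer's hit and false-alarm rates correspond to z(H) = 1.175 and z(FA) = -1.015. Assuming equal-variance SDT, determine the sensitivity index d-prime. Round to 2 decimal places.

d' = z(H) − z(FA) = 1.175 − (-1.015) = 2.190

d-prime = 2.19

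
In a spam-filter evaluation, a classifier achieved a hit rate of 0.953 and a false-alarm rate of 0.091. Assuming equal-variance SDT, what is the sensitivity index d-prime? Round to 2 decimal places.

z(0.953) = 1.675, z(0.091) = -1.335
d' = z(H) − z(FA) = 1.675 − (-1.335) = 3.010

d-prime = 3.01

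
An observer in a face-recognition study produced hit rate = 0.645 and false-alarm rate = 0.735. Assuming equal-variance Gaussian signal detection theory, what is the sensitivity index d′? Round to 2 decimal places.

Φ⁻¹(0.645) = 0.372, Φ⁻¹(0.735) = 0.628
d' = z(H) − z(FA) = 0.372 − 0.628 = -0.256

d′ = -0.26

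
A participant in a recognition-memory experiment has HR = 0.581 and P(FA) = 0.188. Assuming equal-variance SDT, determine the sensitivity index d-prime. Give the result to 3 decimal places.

d-prime = 1.090

z(0.581) = 0.2045, z(0.188) = -0.8853
d' = z(H) − z(FA) = 0.2045 − (-0.8853) = 1.0898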